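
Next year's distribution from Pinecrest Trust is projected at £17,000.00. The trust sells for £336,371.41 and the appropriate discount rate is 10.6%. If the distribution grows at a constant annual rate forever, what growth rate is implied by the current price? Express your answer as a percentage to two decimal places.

5.55%

P = D₁/(r−g) ⇒ g = r − D₁/P = 0.106 − £17,000.00/£336,371.41 = 0.055461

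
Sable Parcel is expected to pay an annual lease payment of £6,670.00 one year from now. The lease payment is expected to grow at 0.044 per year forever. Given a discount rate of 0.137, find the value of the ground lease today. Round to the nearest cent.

Growing perpetuity: P = D₁ / (r − g) = £6,670.0000 / (0.137 − 0.044) = £71,720.43

£71720.43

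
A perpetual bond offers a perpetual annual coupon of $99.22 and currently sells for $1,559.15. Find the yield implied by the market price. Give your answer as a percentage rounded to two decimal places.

6.36%

P = C/r ⇒ r = C/P = $99.22/$1,559.15 = 0.063637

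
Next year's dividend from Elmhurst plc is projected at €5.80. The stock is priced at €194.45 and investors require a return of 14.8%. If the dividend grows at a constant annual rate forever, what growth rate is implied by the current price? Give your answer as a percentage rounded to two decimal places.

11.82%

P = D₁/(r−g) ⇒ g = r − D₁/P = 0.148 − €5.80/€194.45 = 0.118172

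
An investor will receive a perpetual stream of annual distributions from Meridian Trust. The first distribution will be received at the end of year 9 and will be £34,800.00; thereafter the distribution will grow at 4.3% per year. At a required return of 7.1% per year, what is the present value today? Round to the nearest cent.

£717968.59

Value at end of year 8: C₁ / (r − g) = £34,800.00 / (0.071 − 0.043) = £1,242,857.1429
Discount to today: PV = £1,242,857.1429 / (1 + 0.071)^8 = £1,242,857.1429 / 1.731075 = £717,968.59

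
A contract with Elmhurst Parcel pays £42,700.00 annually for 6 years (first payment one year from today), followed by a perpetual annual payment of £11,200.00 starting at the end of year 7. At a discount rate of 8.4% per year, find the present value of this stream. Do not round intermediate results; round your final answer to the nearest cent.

PV of 6-year annuity: £42,700.00 × [1 − (1+0.084)^−6] / 0.084 = 195024.31508
Perpetuity value at year 6: £11,200.00 / 0.084 = 133333.33333
PV of perpetuity: 133333.33333 / (1+0.084)^6 = 82179.41462
Total PV = 195024.31508 + 82179.41462 = 277203.72970

£277203.73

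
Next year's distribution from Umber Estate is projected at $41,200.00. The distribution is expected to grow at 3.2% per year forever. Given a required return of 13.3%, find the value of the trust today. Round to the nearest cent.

Growing perpetuity: P = D₁ / (r − g) = $41,200.0000 / (0.133 − 0.032) = $407,920.79

$407920.79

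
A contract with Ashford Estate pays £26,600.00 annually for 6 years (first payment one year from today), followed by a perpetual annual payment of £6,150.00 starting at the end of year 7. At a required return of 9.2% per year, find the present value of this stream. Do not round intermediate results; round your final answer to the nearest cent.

£158040.41

PV of 6-year annuity: £26,600.00 × [1 − (1+0.092)^−6] / 0.092 = 118617.24489
Perpetuity value at year 6: £6,150.00 / 0.092 = 66847.82609
PV of perpetuity: 66847.82609 / (1+0.092)^6 = 39423.16232
Total PV = 118617.24489 + 39423.16232 = 158040.40722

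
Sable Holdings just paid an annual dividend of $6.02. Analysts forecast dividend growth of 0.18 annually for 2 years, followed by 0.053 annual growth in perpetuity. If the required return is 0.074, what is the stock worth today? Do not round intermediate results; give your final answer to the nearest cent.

$378.27

D_1 = 7.10360
D_2 = 8.38225
Terminal value at year 2: TV = D_2×(1+g_2)/(r−g_2) = 8.82651/0.021 = 420.30986
P_0 = D_1/(1+r)^1 + D_2/(1+r)^2 + TV/(1+r)^2
    = 6.61415 + 7.26695 + 364.38544 = 378.26654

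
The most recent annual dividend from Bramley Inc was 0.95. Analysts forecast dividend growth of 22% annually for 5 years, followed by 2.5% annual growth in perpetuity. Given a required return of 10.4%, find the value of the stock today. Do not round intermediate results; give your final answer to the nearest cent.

26.79

D_1 = 1.15900
D_2 = 1.41398
D_3 = 1.72506
D_4 = 2.10457
D_5 = 2.56757
Terminal value at year 5: TV = D_5×(1+g_2)/(r−g_2) = 2.63176/0.079 = 33.31344
P_0 = D_1/(1+r)^1 + D_2/(1+r)^2 + D_3/(1+r)^3 + D_4/(1+r)^4 + D_5/(1+r)^5 + TV/(1+r)^5
    = 1.04982 + 1.16013 + 1.28202 + 1.41673 + 1.56559 + 20.31300 = 26.78729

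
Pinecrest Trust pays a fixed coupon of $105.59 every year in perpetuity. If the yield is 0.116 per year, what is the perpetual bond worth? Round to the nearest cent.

Level perpetuity: PV = C / r = $105.59 / 0.116 = $910.26

$910.26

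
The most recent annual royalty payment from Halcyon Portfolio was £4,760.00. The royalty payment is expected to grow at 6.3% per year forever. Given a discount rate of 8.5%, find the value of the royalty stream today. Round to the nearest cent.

D₁ = D₀ × (1 + g) = £4,760.00 × 1.063 = £5,059.8800
Growing perpetuity: P = D₁ / (r − g) = £5,059.8800 / (0.085 − 0.063) = £229,994.55

£229994.55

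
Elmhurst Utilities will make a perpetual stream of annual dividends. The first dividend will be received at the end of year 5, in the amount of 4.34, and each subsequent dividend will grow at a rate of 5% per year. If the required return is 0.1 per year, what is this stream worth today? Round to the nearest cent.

59.29

Value at end of year 4: C₁ / (r − g) = 4.34 / (0.1 − 0.05) = 86.8000
Discount to today: PV = 86.8000 / (1 + 0.1)^4 = 86.8000 / 1.464100 = 59.29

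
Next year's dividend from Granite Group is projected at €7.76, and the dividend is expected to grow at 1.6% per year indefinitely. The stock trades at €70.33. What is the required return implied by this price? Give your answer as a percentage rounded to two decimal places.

P = D₁/(r − g) ⇒ r = D₁/P + g = €7.7600/€70.33 + 0.016 = 0.110337 + 0.016 = 0.126337

12.63%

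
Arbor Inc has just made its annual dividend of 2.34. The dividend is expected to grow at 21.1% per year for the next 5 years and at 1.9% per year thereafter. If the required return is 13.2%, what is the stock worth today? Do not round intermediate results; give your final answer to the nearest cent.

D_1 = 2.83374
D_2 = 3.43166
D_3 = 4.15574
D_4 = 5.03260
D_5 = 6.09448
Terminal value at year 5: TV = D_5×(1+g_2)/(r−g_2) = 6.21027/0.113 = 54.95818
P_0 = D_1/(1+r)^1 + D_2/(1+r)^2 + D_3/(1+r)^3 + D_4/(1+r)^4 + D_5/(1+r)^5 + TV/(1+r)^5
    = 2.50330 + 2.67800 + 2.86490 + 3.06483 + 3.27872 + 29.56652 = 43.95628

43.96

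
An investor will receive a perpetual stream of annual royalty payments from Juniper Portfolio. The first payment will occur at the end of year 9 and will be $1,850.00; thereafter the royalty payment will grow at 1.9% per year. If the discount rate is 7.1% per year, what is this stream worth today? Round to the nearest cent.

Value at end of year 8: C₁ / (r − g) = $1,850.00 / (0.071 − 0.019) = $35,576.9231
Discount to today: PV = $35,576.9231 / (1 + 0.071)^8 = $35,576.9231 / 1.731075 = $20,551.93

$20551.93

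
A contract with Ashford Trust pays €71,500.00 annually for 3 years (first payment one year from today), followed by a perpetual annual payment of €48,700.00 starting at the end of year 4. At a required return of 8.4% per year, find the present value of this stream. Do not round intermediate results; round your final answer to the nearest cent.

€638098.20

PV of 3-year annuity: €71,500.00 × [1 − (1+0.084)^−3] / 0.084 = 182940.56589
Perpetuity value at year 3: €48,700.00 / 0.084 = 579761.90476
PV of perpetuity: 579761.90476 / (1+0.084)^3 = 455157.63121
Total PV = 182940.56589 + 455157.63121 = 638098.19710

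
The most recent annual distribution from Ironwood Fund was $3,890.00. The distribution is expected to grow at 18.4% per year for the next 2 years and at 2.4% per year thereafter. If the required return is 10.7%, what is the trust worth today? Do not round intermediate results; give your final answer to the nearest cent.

D_1 = 4605.76000
D_2 = 5453.21984
Terminal value at year 2: TV = D_2×(1+g_2)/(r−g_2) = 5584.09712/0.083 = 67278.27851
P_0 = D_1/(1+r)^1 + D_2/(1+r)^2 + TV/(1+r)^2
    = 4160.57814 + 4449.97698 + 54900.92081 = 63511.47593

$63511.48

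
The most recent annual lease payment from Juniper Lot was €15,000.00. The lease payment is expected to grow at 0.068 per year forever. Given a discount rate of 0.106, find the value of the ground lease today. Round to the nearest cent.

D₁ = D₀ × (1 + g) = €15,000.00 × 1.068 = €16,020.0000
Growing perpetuity: P = D₁ / (r − g) = €16,020.0000 / (0.106 − 0.068) = €421,578.95

€421578.95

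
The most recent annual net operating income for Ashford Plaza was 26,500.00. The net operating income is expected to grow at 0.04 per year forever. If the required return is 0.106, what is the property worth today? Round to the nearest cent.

D₁ = D₀ × (1 + g) = 26,500.00 × 1.04 = 27,560.0000
Growing perpetuity: P = D₁ / (r − g) = 27,560.0000 / (0.106 − 0.04) = 417,575.76

417575.76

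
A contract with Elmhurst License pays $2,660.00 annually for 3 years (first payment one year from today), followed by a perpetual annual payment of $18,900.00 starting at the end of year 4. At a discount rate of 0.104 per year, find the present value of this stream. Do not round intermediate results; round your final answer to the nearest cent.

$141627.01

PV of 3-year annuity: $2,660.00 × [1 − (1+0.104)^−3] / 0.104 = 6568.71939
Perpetuity value at year 3: $18,900.00 / 0.104 = 181730.76923
PV of perpetuity: 181730.76923 / (1+0.104)^3 = 135058.28937
Total PV = 6568.71939 + 135058.28937 = 141627.00876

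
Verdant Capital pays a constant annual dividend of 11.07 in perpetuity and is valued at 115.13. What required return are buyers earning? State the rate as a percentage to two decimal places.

P = C/r ⇒ r = C/P = 11.07/115.13 = 0.096152

9.62%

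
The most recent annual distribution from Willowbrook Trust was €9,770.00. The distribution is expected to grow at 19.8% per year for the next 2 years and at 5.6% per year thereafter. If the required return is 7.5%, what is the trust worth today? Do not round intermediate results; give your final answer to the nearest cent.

D_1 = 11704.46000
D_2 = 14021.94308
Terminal value at year 2: TV = D_2×(1+g_2)/(r−g_2) = 14807.17189/0.019 = 779324.83645
P_0 = D_1/(1+r)^1 + D_2/(1+r)^2 + TV/(1+r)^2
    = 10887.86977 + 12133.64463 + 674375.19649 = 697396.71089

€697396.71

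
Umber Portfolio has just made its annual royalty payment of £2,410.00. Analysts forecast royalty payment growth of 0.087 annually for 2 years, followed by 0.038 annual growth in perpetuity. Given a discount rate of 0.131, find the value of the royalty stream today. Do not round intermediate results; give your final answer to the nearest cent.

£29388.88

D_1 = 2619.67000
D_2 = 2847.58129
Terminal value at year 2: TV = D_2×(1+g_2)/(r−g_2) = 2955.78938/0.093 = 31782.68149
P_0 = D_1/(1+r)^1 + D_2/(1+r)^2 + TV/(1+r)^2
    = 2316.24226 + 2226.13204 + 24846.50603 = 29388.88033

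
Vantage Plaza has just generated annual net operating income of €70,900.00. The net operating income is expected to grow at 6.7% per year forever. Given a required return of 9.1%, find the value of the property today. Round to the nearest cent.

€3152095.83

D₁ = D₀ × (1 + g) = €70,900.00 × 1.067 = €75,650.3000
Growing perpetuity: P = D₁ / (r − g) = €75,650.3000 / (0.091 − 0.067) = €3,152,095.83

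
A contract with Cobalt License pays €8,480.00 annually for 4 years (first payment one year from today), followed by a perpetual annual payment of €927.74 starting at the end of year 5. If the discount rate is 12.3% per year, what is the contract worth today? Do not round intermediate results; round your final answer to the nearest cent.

PV of 4-year annuity: €8,480.00 × [1 − (1+0.123)^−4] / 0.123 = 25594.82482
Perpetuity value at year 4: €927.74 / 0.123 = 7542.60163
PV of perpetuity: 7542.60163 / (1+0.123)^4 = 4742.44328
Total PV = 25594.82482 + 4742.44328 = 30337.26810

€30337.27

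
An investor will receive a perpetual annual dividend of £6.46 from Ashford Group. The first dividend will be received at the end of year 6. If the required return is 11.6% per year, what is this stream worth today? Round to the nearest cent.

Value at end of year 5: C / r = £6.46 / 0.116 = £55.6897
Discount to today: PV = £55.6897 / (1 + 0.116)^5 = £55.6897 / 1.731095 = £32.17

£32.17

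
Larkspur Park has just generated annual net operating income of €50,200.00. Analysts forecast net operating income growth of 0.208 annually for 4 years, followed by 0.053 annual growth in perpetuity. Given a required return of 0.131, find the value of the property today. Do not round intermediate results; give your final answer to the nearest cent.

€1119355.93

D_1 = 60641.60000
D_2 = 73255.05280
D_3 = 88492.10378
D_4 = 106898.46137
Terminal value at year 4: TV = D_4×(1+g_2)/(r−g_2) = 112564.07982/0.078 = 1443129.22848
P_0 = D_1/(1+r)^1 + D_2/(1+r)^2 + D_3/(1+r)^3 + D_4/(1+r)^4 + TV/(1+r)^4
    = 53617.68347 + 57268.04742 + 61166.93305 + 65331.26006 + 881972.01075 = 1119355.93473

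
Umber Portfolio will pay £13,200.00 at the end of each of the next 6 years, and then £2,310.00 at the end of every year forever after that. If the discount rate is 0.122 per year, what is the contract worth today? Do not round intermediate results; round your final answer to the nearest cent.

PV of 6-year annuity: £13,200.00 × [1 − (1+0.122)^−6] / 0.122 = 53964.55422
Perpetuity value at year 6: £2,310.00 / 0.122 = 18934.42623
PV of perpetuity: 18934.42623 / (1+0.122)^6 = 9490.62924
Total PV = 53964.55422 + 9490.62924 = 63455.18346

£63455.18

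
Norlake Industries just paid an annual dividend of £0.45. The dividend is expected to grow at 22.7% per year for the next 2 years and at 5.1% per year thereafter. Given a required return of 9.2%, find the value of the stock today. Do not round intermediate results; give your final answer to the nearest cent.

D_1 = 0.55215
D_2 = 0.67749
Terminal value at year 2: TV = D_2×(1+g_2)/(r−g_2) = 0.71204/0.041 = 17.36683
P_0 = D_1/(1+r)^1 + D_2/(1+r)^2 + TV/(1+r)^2
    = 0.50563 + 0.56814 + 14.56382 = 15.63759

£15.64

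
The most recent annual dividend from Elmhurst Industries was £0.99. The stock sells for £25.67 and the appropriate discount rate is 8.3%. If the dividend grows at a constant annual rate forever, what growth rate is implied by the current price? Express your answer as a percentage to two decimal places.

P = D₀(1+g)/(r−g) ⇒ P(r−g) = D₀(1+g) ⇒ g(P+D₀) = P·r − D₀
g = (P·r − D₀)/(P + D₀) = (£25.67×0.083 − £0.99) / (£25.67 + £0.99) = 0.042784

4.28%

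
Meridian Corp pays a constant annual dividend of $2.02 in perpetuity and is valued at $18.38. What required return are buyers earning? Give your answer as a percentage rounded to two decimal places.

10.99%

P = C/r ⇒ r = C/P = $2.02/$18.38 = 0.109902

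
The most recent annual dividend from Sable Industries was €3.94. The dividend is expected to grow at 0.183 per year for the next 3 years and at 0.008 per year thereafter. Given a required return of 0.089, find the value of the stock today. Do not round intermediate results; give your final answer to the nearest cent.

€76.84

D_1 = 4.66102
D_2 = 5.51399
D_3 = 6.52305
Terminal value at year 3: TV = D_3×(1+g_2)/(r−g_2) = 6.57523/0.081 = 81.17569
P_0 = D_1/(1+r)^1 + D_2/(1+r)^2 + D_3/(1+r)^3 + TV/(1+r)^3
    = 4.28009 + 4.64954 + 5.05088 + 62.85536 = 76.83587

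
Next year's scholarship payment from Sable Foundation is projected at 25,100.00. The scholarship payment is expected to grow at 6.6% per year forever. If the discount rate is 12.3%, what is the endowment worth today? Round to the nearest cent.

440350.88

Growing perpetuity: P = D₁ / (r − g) = 25,100.0000 / (0.123 − 0.066) = 440,350.88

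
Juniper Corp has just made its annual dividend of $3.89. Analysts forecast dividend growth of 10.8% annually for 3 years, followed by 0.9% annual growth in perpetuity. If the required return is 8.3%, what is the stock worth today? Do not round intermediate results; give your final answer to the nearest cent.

D_1 = 4.31012
D_2 = 4.77561
D_3 = 5.29138
Terminal value at year 3: TV = D_3×(1+g_2)/(r−g_2) = 5.33900/0.074 = 72.14867
P_0 = D_1/(1+r)^1 + D_2/(1+r)^2 + D_3/(1+r)^3 + TV/(1+r)^3
    = 3.97980 + 4.07167 + 4.16566 + 56.79930 = 69.01642

$69.02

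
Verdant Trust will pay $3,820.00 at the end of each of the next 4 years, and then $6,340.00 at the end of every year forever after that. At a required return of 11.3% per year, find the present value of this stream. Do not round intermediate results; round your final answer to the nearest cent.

$48337.85

PV of 4-year annuity: $3,820.00 × [1 − (1+0.113)^−4] / 0.113 = 11775.82891
Perpetuity value at year 4: $6,340.00 / 0.113 = 56106.19469
PV of perpetuity: 56106.19469 / (1+0.113)^4 = 36562.01791
Total PV = 11775.82891 + 36562.01791 = 48337.84682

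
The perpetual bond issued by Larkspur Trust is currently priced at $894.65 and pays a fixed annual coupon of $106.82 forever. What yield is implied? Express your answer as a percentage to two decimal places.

P = C/r ⇒ r = C/P = $106.82/$894.65 = 0.119399

11.94%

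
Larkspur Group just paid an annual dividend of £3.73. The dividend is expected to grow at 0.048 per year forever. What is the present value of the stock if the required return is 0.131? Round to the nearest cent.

D₁ = D₀ × (1 + g) = £3.73 × 1.048 = £3.9090
Growing perpetuity: P = D₁ / (r − g) = £3.9090 / (0.131 − 0.048) = £47.10

£47.10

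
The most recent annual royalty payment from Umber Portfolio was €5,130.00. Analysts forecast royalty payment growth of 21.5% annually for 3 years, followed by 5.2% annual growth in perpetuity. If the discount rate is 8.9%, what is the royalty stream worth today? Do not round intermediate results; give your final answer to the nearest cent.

€221804.65

D_1 = 6232.95000
D_2 = 7573.03425
D_3 = 9201.23661
Terminal value at year 3: TV = D_3×(1+g_2)/(r−g_2) = 9679.70092/0.037 = 261613.53832
P_0 = D_1/(1+r)^1 + D_2/(1+r)^2 + D_3/(1+r)^3 + TV/(1+r)^3
    = 5723.55372 + 6385.78307 + 7124.63401 + 202570.67507 = 221804.64588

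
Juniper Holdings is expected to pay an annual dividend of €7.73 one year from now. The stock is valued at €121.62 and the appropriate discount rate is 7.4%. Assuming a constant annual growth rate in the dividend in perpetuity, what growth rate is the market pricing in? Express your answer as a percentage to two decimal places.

P = D₁/(r−g) ⇒ g = r − D₁/P = 0.074 − €7.73/€121.62 = 0.010441

1.04%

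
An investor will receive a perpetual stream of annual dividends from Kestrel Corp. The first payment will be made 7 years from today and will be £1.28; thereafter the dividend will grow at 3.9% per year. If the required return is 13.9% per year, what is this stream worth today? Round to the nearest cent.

Value at end of year 6: C₁ / (r − g) = £1.28 / (0.139 − 0.039) = £12.8000
Discount to today: PV = £12.8000 / (1 + 0.139)^6 = £12.8000 / 2.183445 = £5.86

£5.86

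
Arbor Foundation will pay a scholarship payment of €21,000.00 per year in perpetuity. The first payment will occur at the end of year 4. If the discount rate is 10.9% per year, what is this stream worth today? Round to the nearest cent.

Value at end of year 3: C / r = €21,000.00 / 0.109 = €192,660.5505
Discount to today: PV = €192,660.5505 / (1 + 0.109)^3 = €192,660.5505 / 1.363938 = €141,253.16

€141253.16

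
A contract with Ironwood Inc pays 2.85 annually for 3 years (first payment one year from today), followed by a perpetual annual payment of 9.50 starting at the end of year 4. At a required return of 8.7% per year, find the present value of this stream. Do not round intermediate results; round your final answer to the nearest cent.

PV of 3-year annuity: 2.85 × [1 − (1+0.087)^−3] / 0.087 = 7.25294
Perpetuity value at year 3: 9.50 / 0.087 = 109.19540
PV of perpetuity: 109.19540 / (1+0.087)^3 = 85.01895
Total PV = 7.25294 + 85.01895 = 92.27188

92.27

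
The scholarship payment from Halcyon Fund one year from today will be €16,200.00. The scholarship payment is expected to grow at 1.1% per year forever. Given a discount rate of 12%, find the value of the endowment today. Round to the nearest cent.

Growing perpetuity: P = D₁ / (r − g) = €16,200.0000 / (0.12 − 0.011) = €148,623.85

€148623.85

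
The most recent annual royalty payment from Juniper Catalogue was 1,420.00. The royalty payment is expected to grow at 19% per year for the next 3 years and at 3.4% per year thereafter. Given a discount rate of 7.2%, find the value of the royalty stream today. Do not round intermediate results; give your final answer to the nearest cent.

D_1 = 1689.80000
D_2 = 2010.86200
D_3 = 2392.92578
Terminal value at year 3: TV = D_3×(1+g_2)/(r−g_2) = 2474.28526/0.038 = 65112.76991
P_0 = D_1/(1+r)^1 + D_2/(1+r)^2 + D_3/(1+r)^3 + TV/(1+r)^3
    = 1576.30597 + 1749.81726 + 1942.42774 + 52854.48124 = 58123.03221

58123.03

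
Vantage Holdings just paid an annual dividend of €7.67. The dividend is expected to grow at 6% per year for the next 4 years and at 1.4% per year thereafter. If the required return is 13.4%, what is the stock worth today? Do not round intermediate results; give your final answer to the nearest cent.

D_1 = 8.13020
D_2 = 8.61801
D_3 = 9.13509
D_4 = 9.68320
Terminal value at year 4: TV = D_4×(1+g_2)/(r−g_2) = 9.81876/0.12 = 81.82303
P_0 = D_1/(1+r)^1 + D_2/(1+r)^2 + D_3/(1+r)^3 + D_4/(1+r)^4 + TV/(1+r)^4
    = 7.16949 + 6.70164 + 6.26432 + 5.85554 + 49.47927 = 75.47025

€75.47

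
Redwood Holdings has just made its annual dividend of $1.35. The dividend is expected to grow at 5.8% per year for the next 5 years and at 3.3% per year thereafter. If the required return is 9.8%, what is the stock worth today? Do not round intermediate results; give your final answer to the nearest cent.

$23.87

D_1 = 1.42830
D_2 = 1.51114
D_3 = 1.59879
D_4 = 1.69152
D_5 = 1.78963
Terminal value at year 5: TV = D_5×(1+g_2)/(r−g_2) = 1.84868/0.065 = 28.44128
P_0 = D_1/(1+r)^1 + D_2/(1+r)^2 + D_3/(1+r)^3 + D_4/(1+r)^4 + D_5/(1+r)^5 + TV/(1+r)^5
    = 1.30082 + 1.25343 + 1.20777 + 1.16377 + 1.12137 + 17.82122 = 23.86838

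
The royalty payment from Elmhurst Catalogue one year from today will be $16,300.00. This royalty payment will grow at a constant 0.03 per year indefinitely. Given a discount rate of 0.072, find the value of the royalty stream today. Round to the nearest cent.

Growing perpetuity: P = D₁ / (r − g) = $16,300.0000 / (0.072 − 0.03) = $388,095.24

$388095.24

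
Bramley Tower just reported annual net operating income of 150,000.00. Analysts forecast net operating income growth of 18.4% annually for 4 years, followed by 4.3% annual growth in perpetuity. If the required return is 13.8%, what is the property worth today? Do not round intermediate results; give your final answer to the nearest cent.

D_1 = 177600.00000
D_2 = 210278.40000
D_3 = 248969.62560
D_4 = 294780.03671
Terminal value at year 4: TV = D_4×(1+g_2)/(r−g_2) = 307455.57829/0.095 = 3236374.50830
P_0 = D_1/(1+r)^1 + D_2/(1+r)^2 + D_3/(1+r)^3 + D_4/(1+r)^4 + TV/(1+r)^4
    = 156063.26889 + 162371.62598 + 168934.97818 + 175763.63283 + 1929699.67412 = 2592833.18000

2592833.18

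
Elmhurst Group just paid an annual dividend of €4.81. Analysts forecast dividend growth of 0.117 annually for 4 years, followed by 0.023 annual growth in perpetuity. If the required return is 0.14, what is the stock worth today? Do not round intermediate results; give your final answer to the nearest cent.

€57.05

D_1 = 5.37277
D_2 = 6.00138
D_3 = 6.70355
D_4 = 7.48786
Terminal value at year 4: TV = D_4×(1+g_2)/(r−g_2) = 7.66008/0.117 = 65.47078
P_0 = D_1/(1+r)^1 + D_2/(1+r)^2 + D_3/(1+r)^3 + D_4/(1+r)^4 + TV/(1+r)^4
    = 4.71296 + 4.61787 + 4.52470 + 4.43341 + 38.76396 = 57.05290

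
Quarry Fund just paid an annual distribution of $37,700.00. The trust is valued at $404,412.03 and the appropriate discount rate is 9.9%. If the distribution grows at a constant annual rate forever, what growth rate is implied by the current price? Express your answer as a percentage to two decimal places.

P = D₀(1+g)/(r−g) ⇒ P(r−g) = D₀(1+g) ⇒ g(P+D₀) = P·r − D₀
g = (P·r − D₀)/(P + D₀) = ($404,412.03×0.099 − $37,700.00) / ($404,412.03 + $37,700.00) = 0.005286

0.53%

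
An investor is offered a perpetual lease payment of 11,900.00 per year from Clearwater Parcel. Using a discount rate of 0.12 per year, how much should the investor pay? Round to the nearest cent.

99166.67

Level perpetuity: PV = C / r = 11,900.00 / 0.12 = 99,166.67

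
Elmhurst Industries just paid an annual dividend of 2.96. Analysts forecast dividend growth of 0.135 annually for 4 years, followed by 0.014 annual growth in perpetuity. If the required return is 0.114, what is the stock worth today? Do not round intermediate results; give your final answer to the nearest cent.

44.75

D_1 = 3.35960
D_2 = 3.81315
D_3 = 4.32792
D_4 = 4.91219
Terminal value at year 4: TV = D_4×(1+g_2)/(r−g_2) = 4.98096/0.1 = 49.80961
P_0 = D_1/(1+r)^1 + D_2/(1+r)^2 + D_3/(1+r)^3 + D_4/(1+r)^4 + TV/(1+r)^4
    = 3.01580 + 3.07265 + 3.13057 + 3.18959 + 32.34241 = 44.75102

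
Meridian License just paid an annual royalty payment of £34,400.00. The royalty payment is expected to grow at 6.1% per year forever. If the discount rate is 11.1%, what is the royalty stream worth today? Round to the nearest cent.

D₁ = D₀ × (1 + g) = £34,400.00 × 1.061 = £36,498.4000
Growing perpetuity: P = D₁ / (r − g) = £36,498.4000 / (0.111 − 0.061) = £729,968.00

£729968.00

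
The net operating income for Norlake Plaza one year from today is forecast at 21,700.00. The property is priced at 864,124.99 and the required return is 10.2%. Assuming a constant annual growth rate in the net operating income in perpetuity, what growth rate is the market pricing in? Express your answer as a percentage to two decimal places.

P = D₁/(r−g) ⇒ g = r − D₁/P = 0.102 − 21,700.00/864,124.99 = 0.076888

7.69%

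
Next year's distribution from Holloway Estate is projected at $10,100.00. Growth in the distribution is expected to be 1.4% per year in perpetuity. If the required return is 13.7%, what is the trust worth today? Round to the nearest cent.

$82113.82

Growing perpetuity: P = D₁ / (r − g) = $10,100.0000 / (0.137 − 0.014) = $82,113.82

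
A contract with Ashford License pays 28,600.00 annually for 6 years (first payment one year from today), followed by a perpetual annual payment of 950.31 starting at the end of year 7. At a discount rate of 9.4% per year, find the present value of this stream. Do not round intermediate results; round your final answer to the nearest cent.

132678.55

PV of 6-year annuity: 28,600.00 × [1 − (1+0.094)^−6] / 0.094 = 126781.51948
Perpetuity value at year 6: 950.31 / 0.094 = 10109.68085
PV of perpetuity: 10109.68085 / (1+0.094)^6 = 5897.03240
Total PV = 126781.51948 + 5897.03240 = 132678.55187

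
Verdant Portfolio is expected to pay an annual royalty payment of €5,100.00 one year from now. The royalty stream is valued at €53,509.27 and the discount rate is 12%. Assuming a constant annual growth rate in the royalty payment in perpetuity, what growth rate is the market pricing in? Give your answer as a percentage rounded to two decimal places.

P = D₁/(r−g) ⇒ g = r − D₁/P = 0.12 − €5,100.00/€53,509.27 = 0.024689

2.47%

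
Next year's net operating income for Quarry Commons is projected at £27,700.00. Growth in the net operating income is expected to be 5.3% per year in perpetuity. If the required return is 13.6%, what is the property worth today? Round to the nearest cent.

£333734.94

Growing perpetuity: P = D₁ / (r − g) = £27,700.0000 / (0.136 − 0.053) = £333,734.94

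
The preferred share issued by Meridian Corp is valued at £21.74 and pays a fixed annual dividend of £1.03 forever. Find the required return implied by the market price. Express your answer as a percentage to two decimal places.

P = C/r ⇒ r = C/P = £1.03/£21.74 = 0.047378

4.74%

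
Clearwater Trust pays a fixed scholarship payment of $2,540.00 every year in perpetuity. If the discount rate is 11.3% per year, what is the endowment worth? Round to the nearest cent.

$22477.88

Level perpetuity: PV = C / r = $2,540.00 / 0.113 = $22,477.88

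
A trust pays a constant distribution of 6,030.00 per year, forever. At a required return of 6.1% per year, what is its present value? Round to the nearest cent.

98852.46

Level perpetuity: PV = C / r = 6,030.00 / 0.061 = 98,852.46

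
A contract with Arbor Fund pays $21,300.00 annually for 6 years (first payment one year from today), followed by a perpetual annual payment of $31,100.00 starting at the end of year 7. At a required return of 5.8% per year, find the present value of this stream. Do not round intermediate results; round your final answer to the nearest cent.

PV of 6-year annuity: $21,300.00 × [1 − (1+0.058)^−6] / 0.058 = 105400.40779
Perpetuity value at year 6: $31,100.00 / 0.058 = 536206.89655
PV of perpetuity: 536206.89655 / (1+0.058)^6 = 382312.40442
Total PV = 105400.40779 + 382312.40442 = 487712.81222

$487712.81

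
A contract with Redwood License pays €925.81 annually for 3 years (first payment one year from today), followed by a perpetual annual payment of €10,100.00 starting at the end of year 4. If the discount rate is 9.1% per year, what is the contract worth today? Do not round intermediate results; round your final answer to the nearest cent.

PV of 3-year annuity: €925.81 × [1 − (1+0.091)^−3] / 0.091 = 2339.32757
Perpetuity value at year 3: €10,100.00 / 0.091 = 110989.01099
PV of perpetuity: 110989.01099 / (1+0.091)^3 = 85468.43066
Total PV = 2339.32757 + 85468.43066 = 87807.75824

€87807.76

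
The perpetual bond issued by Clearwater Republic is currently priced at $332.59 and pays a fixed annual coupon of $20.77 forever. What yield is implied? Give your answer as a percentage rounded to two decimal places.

P = C/r ⇒ r = C/P = $20.77/$332.59 = 0.062449

6.24%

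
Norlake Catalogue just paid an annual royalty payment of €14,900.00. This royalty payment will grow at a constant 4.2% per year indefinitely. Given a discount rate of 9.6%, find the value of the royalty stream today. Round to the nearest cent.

D₁ = D₀ × (1 + g) = €14,900.00 × 1.042 = €15,525.8000
Growing perpetuity: P = D₁ / (r − g) = €15,525.8000 / (0.096 − 0.042) = €287,514.81

€287514.81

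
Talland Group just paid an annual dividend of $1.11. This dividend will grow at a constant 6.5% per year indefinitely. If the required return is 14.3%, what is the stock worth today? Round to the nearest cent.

$15.16

D₁ = D₀ × (1 + g) = $1.11 × 1.065 = $1.1822
Growing perpetuity: P = D₁ / (r − g) = $1.1822 / (0.143 − 0.065) = $15.16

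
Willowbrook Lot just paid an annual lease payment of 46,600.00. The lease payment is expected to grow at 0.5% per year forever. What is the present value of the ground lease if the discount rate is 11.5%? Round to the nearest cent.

D₁ = D₀ × (1 + g) = 46,600.00 × 1.005 = 46,833.0000
Growing perpetuity: P = D₁ / (r − g) = 46,833.0000 / (0.115 − 0.005) = 425,754.55

425754.55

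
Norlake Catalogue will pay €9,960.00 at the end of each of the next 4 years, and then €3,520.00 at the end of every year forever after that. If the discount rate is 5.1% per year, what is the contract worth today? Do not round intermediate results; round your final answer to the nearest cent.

€91802.58

PV of 4-year annuity: €9,960.00 × [1 − (1+0.051)^−4] / 0.051 = 35235.78141
Perpetuity value at year 4: €3,520.00 / 0.051 = 69019.60784
PV of perpetuity: 69019.60784 / (1+0.051)^4 = 56566.80156
Total PV = 35235.78141 + 56566.80156 = 91802.58297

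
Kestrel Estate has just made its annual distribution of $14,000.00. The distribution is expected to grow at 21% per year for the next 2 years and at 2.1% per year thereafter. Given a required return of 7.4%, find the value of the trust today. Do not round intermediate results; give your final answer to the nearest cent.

D_1 = 16940.00000
D_2 = 20497.40000
Terminal value at year 2: TV = D_2×(1+g_2)/(r−g_2) = 20927.84540/0.053 = 394865.00755
P_0 = D_1/(1+r)^1 + D_2/(1+r)^2 + TV/(1+r)^2
    = 15772.81192 + 17770.11399 + 342326.15811 = 375869.08401

$375869.08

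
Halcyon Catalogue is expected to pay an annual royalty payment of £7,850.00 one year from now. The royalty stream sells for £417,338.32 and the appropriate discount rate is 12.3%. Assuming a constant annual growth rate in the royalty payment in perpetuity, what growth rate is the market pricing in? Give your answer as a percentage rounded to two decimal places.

P = D₁/(r−g) ⇒ g = r − D₁/P = 0.123 − £7,850.00/£417,338.32 = 0.104190

10.42%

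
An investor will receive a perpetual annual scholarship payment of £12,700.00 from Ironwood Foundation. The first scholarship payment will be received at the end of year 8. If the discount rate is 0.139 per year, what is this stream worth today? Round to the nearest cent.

Value at end of year 7: C / r = £12,700.00 / 0.139 = £91,366.9065
Discount to today: PV = £91,366.9065 / (1 + 0.139)^7 = £91,366.9065 / 2.486944 = £36,738.62

£36738.62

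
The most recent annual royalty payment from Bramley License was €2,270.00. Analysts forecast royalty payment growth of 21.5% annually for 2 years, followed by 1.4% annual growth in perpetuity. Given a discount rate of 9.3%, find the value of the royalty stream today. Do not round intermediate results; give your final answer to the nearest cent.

€41332.26

D_1 = 2758.05000
D_2 = 3351.03075
Terminal value at year 2: TV = D_2×(1+g_2)/(r−g_2) = 3397.94518/0.079 = 43011.96431
P_0 = D_1/(1+r)^1 + D_2/(1+r)^2 + TV/(1+r)^2
    = 2523.37603 + 2805.03374 + 36003.85076 = 41332.26053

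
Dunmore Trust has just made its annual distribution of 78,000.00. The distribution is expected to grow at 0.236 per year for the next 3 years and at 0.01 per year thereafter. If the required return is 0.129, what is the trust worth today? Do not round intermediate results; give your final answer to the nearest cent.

1149868.68

D_1 = 96408.00000
D_2 = 119160.28800
D_3 = 147282.11597
Terminal value at year 3: TV = D_3×(1+g_2)/(r−g_2) = 148754.93713/0.119 = 1250041.48847
P_0 = D_1/(1+r)^1 + D_2/(1+r)^2 + D_3/(1+r)^3 + TV/(1+r)^3
    = 85392.38264 + 93485.37196 + 102345.36735 + 868645.55485 = 1149868.67680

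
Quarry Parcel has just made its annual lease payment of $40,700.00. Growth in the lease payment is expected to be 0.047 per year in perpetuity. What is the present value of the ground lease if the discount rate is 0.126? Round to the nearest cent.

D₁ = D₀ × (1 + g) = $40,700.00 × 1.047 = $42,612.9000
Growing perpetuity: P = D₁ / (r − g) = $42,612.9000 / (0.126 − 0.047) = $539,403.80

$539403.80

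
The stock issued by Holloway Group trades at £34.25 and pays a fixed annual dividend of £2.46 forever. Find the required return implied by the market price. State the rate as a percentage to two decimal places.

7.18%

P = C/r ⇒ r = C/P = £2.46/£34.25 = 0.071825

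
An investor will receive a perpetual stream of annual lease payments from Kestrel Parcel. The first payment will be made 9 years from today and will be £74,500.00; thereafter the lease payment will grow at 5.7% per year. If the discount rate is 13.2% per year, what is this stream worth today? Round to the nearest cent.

£368403.37

Value at end of year 8: C₁ / (r − g) = £74,500.00 / (0.132 − 0.057) = £993,333.3333
Discount to today: PV = £993,333.3333 / (1 + 0.132)^8 = £993,333.3333 / 2.696320 = £368,403.37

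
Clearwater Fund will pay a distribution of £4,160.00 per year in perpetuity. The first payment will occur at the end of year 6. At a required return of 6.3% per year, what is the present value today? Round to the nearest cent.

£48650.40

Value at end of year 5: C / r = £4,160.00 / 0.063 = £66,031.7460
Discount to today: PV = £66,031.7460 / (1 + 0.063)^5 = £66,031.7460 / 1.357270 = £48,650.40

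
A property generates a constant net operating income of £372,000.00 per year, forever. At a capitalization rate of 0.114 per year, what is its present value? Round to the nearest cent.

Level perpetuity: PV = C / r = £372,000.00 / 0.114 = £3,263,157.89

£3263157.89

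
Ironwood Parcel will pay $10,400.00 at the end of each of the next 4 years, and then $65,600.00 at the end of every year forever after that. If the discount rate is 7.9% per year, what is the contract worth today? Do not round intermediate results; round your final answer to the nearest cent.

PV of 4-year annuity: $10,400.00 × [1 − (1+0.079)^−4] / 0.079 = 34522.93178
Perpetuity value at year 4: $65,600.00 / 0.079 = 830379.74684
PV of perpetuity: 830379.74684 / (1+0.079)^4 = 612619.71560
Total PV = 34522.93178 + 612619.71560 = 647142.64738

$647142.65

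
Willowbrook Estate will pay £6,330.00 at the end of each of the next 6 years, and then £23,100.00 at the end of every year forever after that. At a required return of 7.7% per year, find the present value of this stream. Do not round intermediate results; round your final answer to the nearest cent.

£221763.67

PV of 6-year annuity: £6,330.00 × [1 − (1+0.077)^−6] / 0.077 = 29531.06736
Perpetuity value at year 6: £23,100.00 / 0.077 = 300000.00000
PV of perpetuity: 300000.00000 / (1+0.077)^6 = 192232.59778
Total PV = 29531.06736 + 192232.59778 = 221763.66514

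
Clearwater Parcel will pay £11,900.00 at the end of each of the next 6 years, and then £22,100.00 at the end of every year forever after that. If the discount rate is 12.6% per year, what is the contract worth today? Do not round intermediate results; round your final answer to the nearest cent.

£134163.53

PV of 6-year annuity: £11,900.00 × [1 − (1+0.126)^−6] / 0.126 = 48105.50678
Perpetuity value at year 6: £22,100.00 / 0.126 = 175396.82540
PV of perpetuity: 175396.82540 / (1+0.126)^6 = 86058.02708
Total PV = 48105.50678 + 86058.02708 = 134163.53387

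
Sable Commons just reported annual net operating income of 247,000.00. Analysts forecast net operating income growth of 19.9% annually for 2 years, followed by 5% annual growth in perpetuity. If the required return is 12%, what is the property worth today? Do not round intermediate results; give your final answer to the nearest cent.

4793598.94

D_1 = 296153.00000
D_2 = 355087.44700
Terminal value at year 2: TV = D_2×(1+g_2)/(r−g_2) = 372841.81935/0.07 = 5326311.70500
P_0 = D_1/(1+r)^1 + D_2/(1+r)^2 + TV/(1+r)^2
    = 264422.32143 + 283073.53874 + 4246103.08115 = 4793598.94133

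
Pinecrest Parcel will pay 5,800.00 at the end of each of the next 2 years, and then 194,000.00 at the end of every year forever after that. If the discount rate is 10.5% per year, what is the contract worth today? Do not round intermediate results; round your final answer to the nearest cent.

PV of 2-year annuity: 5,800.00 × [1 − (1+0.105)^−2] / 0.105 = 9998.97627
Perpetuity value at year 2: 194,000.00 / 0.105 = 1847619.04762
PV of perpetuity: 1847619.04762 / (1+0.105)^2 = 1513170.53100
Total PV = 9998.97627 + 1513170.53100 = 1523169.50727

1523169.51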